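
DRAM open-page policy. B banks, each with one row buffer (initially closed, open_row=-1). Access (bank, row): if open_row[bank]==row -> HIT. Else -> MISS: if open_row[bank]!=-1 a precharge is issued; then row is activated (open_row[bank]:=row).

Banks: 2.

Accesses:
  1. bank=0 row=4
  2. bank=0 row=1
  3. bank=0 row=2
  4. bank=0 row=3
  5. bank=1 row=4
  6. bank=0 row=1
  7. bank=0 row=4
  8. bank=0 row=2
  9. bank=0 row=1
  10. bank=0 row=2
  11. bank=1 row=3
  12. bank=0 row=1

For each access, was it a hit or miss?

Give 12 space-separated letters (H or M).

Acc 1: bank0 row4 -> MISS (open row4); precharges=0
Acc 2: bank0 row1 -> MISS (open row1); precharges=1
Acc 3: bank0 row2 -> MISS (open row2); precharges=2
Acc 4: bank0 row3 -> MISS (open row3); precharges=3
Acc 5: bank1 row4 -> MISS (open row4); precharges=3
Acc 6: bank0 row1 -> MISS (open row1); precharges=4
Acc 7: bank0 row4 -> MISS (open row4); precharges=5
Acc 8: bank0 row2 -> MISS (open row2); precharges=6
Acc 9: bank0 row1 -> MISS (open row1); precharges=7
Acc 10: bank0 row2 -> MISS (open row2); precharges=8
Acc 11: bank1 row3 -> MISS (open row3); precharges=9
Acc 12: bank0 row1 -> MISS (open row1); precharges=10

Answer: M M M M M M M M M M M M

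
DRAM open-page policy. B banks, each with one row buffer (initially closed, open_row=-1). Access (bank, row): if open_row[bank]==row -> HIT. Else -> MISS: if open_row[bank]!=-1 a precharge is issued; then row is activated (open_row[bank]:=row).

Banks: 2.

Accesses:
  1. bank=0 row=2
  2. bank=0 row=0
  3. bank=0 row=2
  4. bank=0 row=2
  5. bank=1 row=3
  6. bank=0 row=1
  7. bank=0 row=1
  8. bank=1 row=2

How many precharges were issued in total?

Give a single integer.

Answer: 4

Derivation:
Acc 1: bank0 row2 -> MISS (open row2); precharges=0
Acc 2: bank0 row0 -> MISS (open row0); precharges=1
Acc 3: bank0 row2 -> MISS (open row2); precharges=2
Acc 4: bank0 row2 -> HIT
Acc 5: bank1 row3 -> MISS (open row3); precharges=2
Acc 6: bank0 row1 -> MISS (open row1); precharges=3
Acc 7: bank0 row1 -> HIT
Acc 8: bank1 row2 -> MISS (open row2); precharges=4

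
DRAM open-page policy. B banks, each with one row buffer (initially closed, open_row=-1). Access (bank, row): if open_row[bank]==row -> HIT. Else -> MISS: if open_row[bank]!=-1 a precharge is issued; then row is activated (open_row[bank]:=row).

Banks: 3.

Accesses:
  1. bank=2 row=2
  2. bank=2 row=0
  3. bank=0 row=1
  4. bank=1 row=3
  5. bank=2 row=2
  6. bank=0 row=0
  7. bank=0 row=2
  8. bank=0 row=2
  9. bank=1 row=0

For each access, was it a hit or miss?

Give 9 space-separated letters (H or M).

Acc 1: bank2 row2 -> MISS (open row2); precharges=0
Acc 2: bank2 row0 -> MISS (open row0); precharges=1
Acc 3: bank0 row1 -> MISS (open row1); precharges=1
Acc 4: bank1 row3 -> MISS (open row3); precharges=1
Acc 5: bank2 row2 -> MISS (open row2); precharges=2
Acc 6: bank0 row0 -> MISS (open row0); precharges=3
Acc 7: bank0 row2 -> MISS (open row2); precharges=4
Acc 8: bank0 row2 -> HIT
Acc 9: bank1 row0 -> MISS (open row0); precharges=5

Answer: M M M M M M M H M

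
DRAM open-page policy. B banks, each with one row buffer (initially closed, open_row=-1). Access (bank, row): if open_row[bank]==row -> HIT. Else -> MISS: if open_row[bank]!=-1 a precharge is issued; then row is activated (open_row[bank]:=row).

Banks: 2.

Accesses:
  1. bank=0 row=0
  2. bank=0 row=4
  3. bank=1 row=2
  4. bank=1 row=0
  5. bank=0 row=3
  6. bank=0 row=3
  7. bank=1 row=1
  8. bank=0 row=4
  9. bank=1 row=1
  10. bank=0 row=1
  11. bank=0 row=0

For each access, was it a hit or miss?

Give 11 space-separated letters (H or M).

Answer: M M M M M H M M H M M

Derivation:
Acc 1: bank0 row0 -> MISS (open row0); precharges=0
Acc 2: bank0 row4 -> MISS (open row4); precharges=1
Acc 3: bank1 row2 -> MISS (open row2); precharges=1
Acc 4: bank1 row0 -> MISS (open row0); precharges=2
Acc 5: bank0 row3 -> MISS (open row3); precharges=3
Acc 6: bank0 row3 -> HIT
Acc 7: bank1 row1 -> MISS (open row1); precharges=4
Acc 8: bank0 row4 -> MISS (open row4); precharges=5
Acc 9: bank1 row1 -> HIT
Acc 10: bank0 row1 -> MISS (open row1); precharges=6
Acc 11: bank0 row0 -> MISS (open row0); precharges=7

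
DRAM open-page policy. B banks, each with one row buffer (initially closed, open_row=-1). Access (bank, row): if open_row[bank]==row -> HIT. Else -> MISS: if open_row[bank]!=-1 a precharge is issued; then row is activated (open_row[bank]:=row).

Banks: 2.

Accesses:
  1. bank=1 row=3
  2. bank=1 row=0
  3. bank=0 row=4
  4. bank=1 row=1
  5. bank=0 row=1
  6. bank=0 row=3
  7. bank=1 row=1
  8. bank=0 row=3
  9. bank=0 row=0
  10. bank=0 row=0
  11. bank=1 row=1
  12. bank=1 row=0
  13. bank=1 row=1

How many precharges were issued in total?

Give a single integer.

Acc 1: bank1 row3 -> MISS (open row3); precharges=0
Acc 2: bank1 row0 -> MISS (open row0); precharges=1
Acc 3: bank0 row4 -> MISS (open row4); precharges=1
Acc 4: bank1 row1 -> MISS (open row1); precharges=2
Acc 5: bank0 row1 -> MISS (open row1); precharges=3
Acc 6: bank0 row3 -> MISS (open row3); precharges=4
Acc 7: bank1 row1 -> HIT
Acc 8: bank0 row3 -> HIT
Acc 9: bank0 row0 -> MISS (open row0); precharges=5
Acc 10: bank0 row0 -> HIT
Acc 11: bank1 row1 -> HIT
Acc 12: bank1 row0 -> MISS (open row0); precharges=6
Acc 13: bank1 row1 -> MISS (open row1); precharges=7

Answer: 7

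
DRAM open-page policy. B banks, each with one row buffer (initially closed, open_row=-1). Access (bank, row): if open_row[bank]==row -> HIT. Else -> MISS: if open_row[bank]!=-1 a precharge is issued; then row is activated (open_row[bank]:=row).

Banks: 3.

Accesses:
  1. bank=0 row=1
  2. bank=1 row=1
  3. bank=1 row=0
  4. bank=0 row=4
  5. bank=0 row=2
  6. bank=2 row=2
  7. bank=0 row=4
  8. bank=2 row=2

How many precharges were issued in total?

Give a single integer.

Acc 1: bank0 row1 -> MISS (open row1); precharges=0
Acc 2: bank1 row1 -> MISS (open row1); precharges=0
Acc 3: bank1 row0 -> MISS (open row0); precharges=1
Acc 4: bank0 row4 -> MISS (open row4); precharges=2
Acc 5: bank0 row2 -> MISS (open row2); precharges=3
Acc 6: bank2 row2 -> MISS (open row2); precharges=3
Acc 7: bank0 row4 -> MISS (open row4); precharges=4
Acc 8: bank2 row2 -> HIT

Answer: 4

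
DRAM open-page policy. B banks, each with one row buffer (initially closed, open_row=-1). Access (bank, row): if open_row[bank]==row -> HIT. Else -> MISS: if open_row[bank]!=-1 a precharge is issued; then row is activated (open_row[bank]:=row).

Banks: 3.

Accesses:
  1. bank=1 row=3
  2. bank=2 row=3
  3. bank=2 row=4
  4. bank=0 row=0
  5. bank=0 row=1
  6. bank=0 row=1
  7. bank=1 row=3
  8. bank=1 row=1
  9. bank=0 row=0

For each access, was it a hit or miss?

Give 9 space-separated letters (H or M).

Answer: M M M M M H H M M

Derivation:
Acc 1: bank1 row3 -> MISS (open row3); precharges=0
Acc 2: bank2 row3 -> MISS (open row3); precharges=0
Acc 3: bank2 row4 -> MISS (open row4); precharges=1
Acc 4: bank0 row0 -> MISS (open row0); precharges=1
Acc 5: bank0 row1 -> MISS (open row1); precharges=2
Acc 6: bank0 row1 -> HIT
Acc 7: bank1 row3 -> HIT
Acc 8: bank1 row1 -> MISS (open row1); precharges=3
Acc 9: bank0 row0 -> MISS (open row0); precharges=4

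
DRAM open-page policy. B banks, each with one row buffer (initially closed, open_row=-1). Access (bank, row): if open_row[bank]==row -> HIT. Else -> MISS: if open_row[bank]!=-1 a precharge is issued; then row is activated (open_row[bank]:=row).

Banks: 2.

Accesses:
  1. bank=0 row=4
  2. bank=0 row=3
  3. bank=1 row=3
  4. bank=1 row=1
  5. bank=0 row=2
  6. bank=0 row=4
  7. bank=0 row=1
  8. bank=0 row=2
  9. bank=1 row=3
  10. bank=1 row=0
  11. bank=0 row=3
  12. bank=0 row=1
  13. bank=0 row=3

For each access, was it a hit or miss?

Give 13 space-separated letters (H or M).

Acc 1: bank0 row4 -> MISS (open row4); precharges=0
Acc 2: bank0 row3 -> MISS (open row3); precharges=1
Acc 3: bank1 row3 -> MISS (open row3); precharges=1
Acc 4: bank1 row1 -> MISS (open row1); precharges=2
Acc 5: bank0 row2 -> MISS (open row2); precharges=3
Acc 6: bank0 row4 -> MISS (open row4); precharges=4
Acc 7: bank0 row1 -> MISS (open row1); precharges=5
Acc 8: bank0 row2 -> MISS (open row2); precharges=6
Acc 9: bank1 row3 -> MISS (open row3); precharges=7
Acc 10: bank1 row0 -> MISS (open row0); precharges=8
Acc 11: bank0 row3 -> MISS (open row3); precharges=9
Acc 12: bank0 row1 -> MISS (open row1); precharges=10
Acc 13: bank0 row3 -> MISS (open row3); precharges=11

Answer: M M M M M M M M M M M M M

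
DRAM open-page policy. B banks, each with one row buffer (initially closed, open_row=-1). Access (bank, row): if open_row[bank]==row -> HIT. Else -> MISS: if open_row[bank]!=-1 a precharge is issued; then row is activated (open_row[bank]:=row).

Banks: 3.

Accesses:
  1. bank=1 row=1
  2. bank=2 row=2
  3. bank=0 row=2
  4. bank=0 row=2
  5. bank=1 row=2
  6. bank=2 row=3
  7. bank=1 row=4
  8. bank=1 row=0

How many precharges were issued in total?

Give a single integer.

Answer: 4

Derivation:
Acc 1: bank1 row1 -> MISS (open row1); precharges=0
Acc 2: bank2 row2 -> MISS (open row2); precharges=0
Acc 3: bank0 row2 -> MISS (open row2); precharges=0
Acc 4: bank0 row2 -> HIT
Acc 5: bank1 row2 -> MISS (open row2); precharges=1
Acc 6: bank2 row3 -> MISS (open row3); precharges=2
Acc 7: bank1 row4 -> MISS (open row4); precharges=3
Acc 8: bank1 row0 -> MISS (open row0); precharges=4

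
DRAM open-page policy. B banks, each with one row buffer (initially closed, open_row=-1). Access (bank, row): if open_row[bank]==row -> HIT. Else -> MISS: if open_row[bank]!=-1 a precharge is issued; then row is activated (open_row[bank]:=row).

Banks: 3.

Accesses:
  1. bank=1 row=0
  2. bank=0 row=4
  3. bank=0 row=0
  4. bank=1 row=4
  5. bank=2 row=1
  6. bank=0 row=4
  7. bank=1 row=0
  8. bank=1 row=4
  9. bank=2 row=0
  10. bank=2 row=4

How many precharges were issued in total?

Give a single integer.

Answer: 7

Derivation:
Acc 1: bank1 row0 -> MISS (open row0); precharges=0
Acc 2: bank0 row4 -> MISS (open row4); precharges=0
Acc 3: bank0 row0 -> MISS (open row0); precharges=1
Acc 4: bank1 row4 -> MISS (open row4); precharges=2
Acc 5: bank2 row1 -> MISS (open row1); precharges=2
Acc 6: bank0 row4 -> MISS (open row4); precharges=3
Acc 7: bank1 row0 -> MISS (open row0); precharges=4
Acc 8: bank1 row4 -> MISS (open row4); precharges=5
Acc 9: bank2 row0 -> MISS (open row0); precharges=6
Acc 10: bank2 row4 -> MISS (open row4); precharges=7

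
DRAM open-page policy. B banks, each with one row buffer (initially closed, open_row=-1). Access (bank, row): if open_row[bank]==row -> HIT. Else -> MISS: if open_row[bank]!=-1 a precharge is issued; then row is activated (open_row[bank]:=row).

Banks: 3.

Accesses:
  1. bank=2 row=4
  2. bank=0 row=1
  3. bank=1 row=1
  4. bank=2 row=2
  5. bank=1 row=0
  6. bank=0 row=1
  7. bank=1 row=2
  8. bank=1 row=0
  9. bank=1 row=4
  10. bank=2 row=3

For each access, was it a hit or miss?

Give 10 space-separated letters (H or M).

Answer: M M M M M H M M M M

Derivation:
Acc 1: bank2 row4 -> MISS (open row4); precharges=0
Acc 2: bank0 row1 -> MISS (open row1); precharges=0
Acc 3: bank1 row1 -> MISS (open row1); precharges=0
Acc 4: bank2 row2 -> MISS (open row2); precharges=1
Acc 5: bank1 row0 -> MISS (open row0); precharges=2
Acc 6: bank0 row1 -> HIT
Acc 7: bank1 row2 -> MISS (open row2); precharges=3
Acc 8: bank1 row0 -> MISS (open row0); precharges=4
Acc 9: bank1 row4 -> MISS (open row4); precharges=5
Acc 10: bank2 row3 -> MISS (open row3); precharges=6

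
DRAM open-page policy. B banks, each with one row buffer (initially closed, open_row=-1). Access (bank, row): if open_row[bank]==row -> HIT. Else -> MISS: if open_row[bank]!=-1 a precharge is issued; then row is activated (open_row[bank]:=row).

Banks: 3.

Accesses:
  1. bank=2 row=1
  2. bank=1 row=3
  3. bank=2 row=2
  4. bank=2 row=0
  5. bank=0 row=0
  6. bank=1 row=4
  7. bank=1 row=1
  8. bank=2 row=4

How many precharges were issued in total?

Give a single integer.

Acc 1: bank2 row1 -> MISS (open row1); precharges=0
Acc 2: bank1 row3 -> MISS (open row3); precharges=0
Acc 3: bank2 row2 -> MISS (open row2); precharges=1
Acc 4: bank2 row0 -> MISS (open row0); precharges=2
Acc 5: bank0 row0 -> MISS (open row0); precharges=2
Acc 6: bank1 row4 -> MISS (open row4); precharges=3
Acc 7: bank1 row1 -> MISS (open row1); precharges=4
Acc 8: bank2 row4 -> MISS (open row4); precharges=5

Answer: 5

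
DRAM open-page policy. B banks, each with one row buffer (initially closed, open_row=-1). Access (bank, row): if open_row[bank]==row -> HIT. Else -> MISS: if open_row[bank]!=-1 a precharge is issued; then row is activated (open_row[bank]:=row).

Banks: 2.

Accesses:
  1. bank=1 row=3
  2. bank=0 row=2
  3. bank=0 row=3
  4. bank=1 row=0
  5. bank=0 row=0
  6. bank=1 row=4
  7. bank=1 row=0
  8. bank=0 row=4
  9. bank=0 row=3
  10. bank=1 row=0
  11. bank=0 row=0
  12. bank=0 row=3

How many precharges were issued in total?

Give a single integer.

Answer: 9

Derivation:
Acc 1: bank1 row3 -> MISS (open row3); precharges=0
Acc 2: bank0 row2 -> MISS (open row2); precharges=0
Acc 3: bank0 row3 -> MISS (open row3); precharges=1
Acc 4: bank1 row0 -> MISS (open row0); precharges=2
Acc 5: bank0 row0 -> MISS (open row0); precharges=3
Acc 6: bank1 row4 -> MISS (open row4); precharges=4
Acc 7: bank1 row0 -> MISS (open row0); precharges=5
Acc 8: bank0 row4 -> MISS (open row4); precharges=6
Acc 9: bank0 row3 -> MISS (open row3); precharges=7
Acc 10: bank1 row0 -> HIT
Acc 11: bank0 row0 -> MISS (open row0); precharges=8
Acc 12: bank0 row3 -> MISS (open row3); precharges=9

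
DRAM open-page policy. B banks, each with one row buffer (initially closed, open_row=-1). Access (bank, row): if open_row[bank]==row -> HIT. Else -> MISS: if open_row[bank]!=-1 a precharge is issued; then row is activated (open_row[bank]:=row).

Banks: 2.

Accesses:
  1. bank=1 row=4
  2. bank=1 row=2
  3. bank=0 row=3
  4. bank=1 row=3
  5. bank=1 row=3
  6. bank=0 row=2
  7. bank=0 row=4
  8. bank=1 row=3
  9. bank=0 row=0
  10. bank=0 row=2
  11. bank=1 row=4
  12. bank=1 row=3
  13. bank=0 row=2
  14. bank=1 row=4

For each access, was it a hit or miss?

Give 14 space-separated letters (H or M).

Answer: M M M M H M M H M M M M H M

Derivation:
Acc 1: bank1 row4 -> MISS (open row4); precharges=0
Acc 2: bank1 row2 -> MISS (open row2); precharges=1
Acc 3: bank0 row3 -> MISS (open row3); precharges=1
Acc 4: bank1 row3 -> MISS (open row3); precharges=2
Acc 5: bank1 row3 -> HIT
Acc 6: bank0 row2 -> MISS (open row2); precharges=3
Acc 7: bank0 row4 -> MISS (open row4); precharges=4
Acc 8: bank1 row3 -> HIT
Acc 9: bank0 row0 -> MISS (open row0); precharges=5
Acc 10: bank0 row2 -> MISS (open row2); precharges=6
Acc 11: bank1 row4 -> MISS (open row4); precharges=7
Acc 12: bank1 row3 -> MISS (open row3); precharges=8
Acc 13: bank0 row2 -> HIT
Acc 14: bank1 row4 -> MISS (open row4); precharges=9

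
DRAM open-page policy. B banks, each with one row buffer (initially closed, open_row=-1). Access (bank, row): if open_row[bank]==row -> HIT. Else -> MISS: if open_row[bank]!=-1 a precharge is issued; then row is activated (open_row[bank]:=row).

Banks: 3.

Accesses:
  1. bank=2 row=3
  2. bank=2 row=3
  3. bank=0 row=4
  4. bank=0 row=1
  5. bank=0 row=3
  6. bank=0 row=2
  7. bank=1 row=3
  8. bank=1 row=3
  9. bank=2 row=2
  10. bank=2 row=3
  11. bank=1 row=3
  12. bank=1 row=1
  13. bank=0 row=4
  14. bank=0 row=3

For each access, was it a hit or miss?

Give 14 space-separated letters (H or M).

Acc 1: bank2 row3 -> MISS (open row3); precharges=0
Acc 2: bank2 row3 -> HIT
Acc 3: bank0 row4 -> MISS (open row4); precharges=0
Acc 4: bank0 row1 -> MISS (open row1); precharges=1
Acc 5: bank0 row3 -> MISS (open row3); precharges=2
Acc 6: bank0 row2 -> MISS (open row2); precharges=3
Acc 7: bank1 row3 -> MISS (open row3); precharges=3
Acc 8: bank1 row3 -> HIT
Acc 9: bank2 row2 -> MISS (open row2); precharges=4
Acc 10: bank2 row3 -> MISS (open row3); precharges=5
Acc 11: bank1 row3 -> HIT
Acc 12: bank1 row1 -> MISS (open row1); precharges=6
Acc 13: bank0 row4 -> MISS (open row4); precharges=7
Acc 14: bank0 row3 -> MISS (open row3); precharges=8

Answer: M H M M M M M H M M H M M M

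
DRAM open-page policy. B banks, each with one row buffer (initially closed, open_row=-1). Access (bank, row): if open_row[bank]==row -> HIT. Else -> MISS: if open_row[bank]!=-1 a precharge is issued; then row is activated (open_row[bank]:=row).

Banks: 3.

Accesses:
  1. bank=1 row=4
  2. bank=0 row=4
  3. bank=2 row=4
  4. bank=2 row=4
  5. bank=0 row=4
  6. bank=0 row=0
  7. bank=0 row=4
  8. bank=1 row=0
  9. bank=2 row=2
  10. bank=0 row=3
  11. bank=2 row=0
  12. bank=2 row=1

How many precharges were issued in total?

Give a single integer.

Answer: 7

Derivation:
Acc 1: bank1 row4 -> MISS (open row4); precharges=0
Acc 2: bank0 row4 -> MISS (open row4); precharges=0
Acc 3: bank2 row4 -> MISS (open row4); precharges=0
Acc 4: bank2 row4 -> HIT
Acc 5: bank0 row4 -> HIT
Acc 6: bank0 row0 -> MISS (open row0); precharges=1
Acc 7: bank0 row4 -> MISS (open row4); precharges=2
Acc 8: bank1 row0 -> MISS (open row0); precharges=3
Acc 9: bank2 row2 -> MISS (open row2); precharges=4
Acc 10: bank0 row3 -> MISS (open row3); precharges=5
Acc 11: bank2 row0 -> MISS (open row0); precharges=6
Acc 12: bank2 row1 -> MISS (open row1); precharges=7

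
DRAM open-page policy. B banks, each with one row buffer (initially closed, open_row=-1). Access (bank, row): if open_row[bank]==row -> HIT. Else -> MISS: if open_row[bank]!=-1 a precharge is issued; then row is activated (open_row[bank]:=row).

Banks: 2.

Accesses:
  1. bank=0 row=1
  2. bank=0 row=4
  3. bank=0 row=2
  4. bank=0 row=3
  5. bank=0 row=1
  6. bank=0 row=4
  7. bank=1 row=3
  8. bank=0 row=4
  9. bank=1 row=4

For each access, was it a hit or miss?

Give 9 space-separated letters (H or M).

Answer: M M M M M M M H M

Derivation:
Acc 1: bank0 row1 -> MISS (open row1); precharges=0
Acc 2: bank0 row4 -> MISS (open row4); precharges=1
Acc 3: bank0 row2 -> MISS (open row2); precharges=2
Acc 4: bank0 row3 -> MISS (open row3); precharges=3
Acc 5: bank0 row1 -> MISS (open row1); precharges=4
Acc 6: bank0 row4 -> MISS (open row4); precharges=5
Acc 7: bank1 row3 -> MISS (open row3); precharges=5
Acc 8: bank0 row4 -> HIT
Acc 9: bank1 row4 -> MISS (open row4); precharges=6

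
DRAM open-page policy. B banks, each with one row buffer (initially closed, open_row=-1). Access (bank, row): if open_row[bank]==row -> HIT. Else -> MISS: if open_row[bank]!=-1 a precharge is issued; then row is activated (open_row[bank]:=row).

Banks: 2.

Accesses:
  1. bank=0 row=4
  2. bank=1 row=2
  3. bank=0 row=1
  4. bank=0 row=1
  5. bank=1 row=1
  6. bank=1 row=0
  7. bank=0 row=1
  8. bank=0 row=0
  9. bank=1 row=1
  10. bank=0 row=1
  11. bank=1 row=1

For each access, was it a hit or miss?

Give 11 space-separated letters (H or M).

Acc 1: bank0 row4 -> MISS (open row4); precharges=0
Acc 2: bank1 row2 -> MISS (open row2); precharges=0
Acc 3: bank0 row1 -> MISS (open row1); precharges=1
Acc 4: bank0 row1 -> HIT
Acc 5: bank1 row1 -> MISS (open row1); precharges=2
Acc 6: bank1 row0 -> MISS (open row0); precharges=3
Acc 7: bank0 row1 -> HIT
Acc 8: bank0 row0 -> MISS (open row0); precharges=4
Acc 9: bank1 row1 -> MISS (open row1); precharges=5
Acc 10: bank0 row1 -> MISS (open row1); precharges=6
Acc 11: bank1 row1 -> HIT

Answer: M M M H M M H M M M H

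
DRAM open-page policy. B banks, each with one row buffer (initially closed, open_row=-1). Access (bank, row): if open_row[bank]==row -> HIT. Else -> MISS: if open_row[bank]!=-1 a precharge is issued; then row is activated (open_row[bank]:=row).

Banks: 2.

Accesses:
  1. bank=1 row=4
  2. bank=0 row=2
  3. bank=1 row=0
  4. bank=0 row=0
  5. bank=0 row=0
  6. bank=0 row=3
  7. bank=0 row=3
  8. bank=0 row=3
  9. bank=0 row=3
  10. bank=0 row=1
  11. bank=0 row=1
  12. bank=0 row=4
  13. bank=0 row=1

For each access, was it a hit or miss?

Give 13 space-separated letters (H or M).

Acc 1: bank1 row4 -> MISS (open row4); precharges=0
Acc 2: bank0 row2 -> MISS (open row2); precharges=0
Acc 3: bank1 row0 -> MISS (open row0); precharges=1
Acc 4: bank0 row0 -> MISS (open row0); precharges=2
Acc 5: bank0 row0 -> HIT
Acc 6: bank0 row3 -> MISS (open row3); precharges=3
Acc 7: bank0 row3 -> HIT
Acc 8: bank0 row3 -> HIT
Acc 9: bank0 row3 -> HIT
Acc 10: bank0 row1 -> MISS (open row1); precharges=4
Acc 11: bank0 row1 -> HIT
Acc 12: bank0 row4 -> MISS (open row4); precharges=5
Acc 13: bank0 row1 -> MISS (open row1); precharges=6

Answer: M M M M H M H H H M H M M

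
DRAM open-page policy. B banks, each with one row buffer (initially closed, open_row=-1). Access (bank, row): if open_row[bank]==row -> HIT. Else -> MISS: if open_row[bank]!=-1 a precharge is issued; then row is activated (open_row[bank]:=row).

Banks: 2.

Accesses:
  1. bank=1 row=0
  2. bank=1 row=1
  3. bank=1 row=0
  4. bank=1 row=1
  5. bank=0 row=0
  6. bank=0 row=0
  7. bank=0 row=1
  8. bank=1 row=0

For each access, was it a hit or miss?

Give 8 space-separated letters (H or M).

Acc 1: bank1 row0 -> MISS (open row0); precharges=0
Acc 2: bank1 row1 -> MISS (open row1); precharges=1
Acc 3: bank1 row0 -> MISS (open row0); precharges=2
Acc 4: bank1 row1 -> MISS (open row1); precharges=3
Acc 5: bank0 row0 -> MISS (open row0); precharges=3
Acc 6: bank0 row0 -> HIT
Acc 7: bank0 row1 -> MISS (open row1); precharges=4
Acc 8: bank1 row0 -> MISS (open row0); precharges=5

Answer: M M M M M H M M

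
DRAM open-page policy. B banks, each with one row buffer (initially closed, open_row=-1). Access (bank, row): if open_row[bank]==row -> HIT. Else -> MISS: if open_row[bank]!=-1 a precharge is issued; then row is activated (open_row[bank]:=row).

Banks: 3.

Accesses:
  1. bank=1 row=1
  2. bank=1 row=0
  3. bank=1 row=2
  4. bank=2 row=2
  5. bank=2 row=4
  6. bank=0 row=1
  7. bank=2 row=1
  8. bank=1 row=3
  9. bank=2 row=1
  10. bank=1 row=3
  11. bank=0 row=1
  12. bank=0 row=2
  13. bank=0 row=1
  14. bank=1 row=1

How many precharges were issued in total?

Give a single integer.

Acc 1: bank1 row1 -> MISS (open row1); precharges=0
Acc 2: bank1 row0 -> MISS (open row0); precharges=1
Acc 3: bank1 row2 -> MISS (open row2); precharges=2
Acc 4: bank2 row2 -> MISS (open row2); precharges=2
Acc 5: bank2 row4 -> MISS (open row4); precharges=3
Acc 6: bank0 row1 -> MISS (open row1); precharges=3
Acc 7: bank2 row1 -> MISS (open row1); precharges=4
Acc 8: bank1 row3 -> MISS (open row3); precharges=5
Acc 9: bank2 row1 -> HIT
Acc 10: bank1 row3 -> HIT
Acc 11: bank0 row1 -> HIT
Acc 12: bank0 row2 -> MISS (open row2); precharges=6
Acc 13: bank0 row1 -> MISS (open row1); precharges=7
Acc 14: bank1 row1 -> MISS (open row1); precharges=8

Answer: 8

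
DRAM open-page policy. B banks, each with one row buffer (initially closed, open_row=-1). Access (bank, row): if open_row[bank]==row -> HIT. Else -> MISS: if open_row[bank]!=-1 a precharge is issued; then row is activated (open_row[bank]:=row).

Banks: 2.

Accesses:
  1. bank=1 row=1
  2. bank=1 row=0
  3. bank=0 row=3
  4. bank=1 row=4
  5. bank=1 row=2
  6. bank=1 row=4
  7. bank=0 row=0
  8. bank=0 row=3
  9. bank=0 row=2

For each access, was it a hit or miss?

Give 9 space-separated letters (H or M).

Answer: M M M M M M M M M

Derivation:
Acc 1: bank1 row1 -> MISS (open row1); precharges=0
Acc 2: bank1 row0 -> MISS (open row0); precharges=1
Acc 3: bank0 row3 -> MISS (open row3); precharges=1
Acc 4: bank1 row4 -> MISS (open row4); precharges=2
Acc 5: bank1 row2 -> MISS (open row2); precharges=3
Acc 6: bank1 row4 -> MISS (open row4); precharges=4
Acc 7: bank0 row0 -> MISS (open row0); precharges=5
Acc 8: bank0 row3 -> MISS (open row3); precharges=6
Acc 9: bank0 row2 -> MISS (open row2); precharges=7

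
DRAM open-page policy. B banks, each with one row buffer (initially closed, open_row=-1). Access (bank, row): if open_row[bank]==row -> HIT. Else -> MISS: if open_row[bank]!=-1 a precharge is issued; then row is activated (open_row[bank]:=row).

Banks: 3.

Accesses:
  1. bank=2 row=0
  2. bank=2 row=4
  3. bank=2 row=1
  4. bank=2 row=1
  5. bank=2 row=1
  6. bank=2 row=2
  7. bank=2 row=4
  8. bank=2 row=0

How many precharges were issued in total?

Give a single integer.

Answer: 5

Derivation:
Acc 1: bank2 row0 -> MISS (open row0); precharges=0
Acc 2: bank2 row4 -> MISS (open row4); precharges=1
Acc 3: bank2 row1 -> MISS (open row1); precharges=2
Acc 4: bank2 row1 -> HIT
Acc 5: bank2 row1 -> HIT
Acc 6: bank2 row2 -> MISS (open row2); precharges=3
Acc 7: bank2 row4 -> MISS (open row4); precharges=4
Acc 8: bank2 row0 -> MISS (open row0); precharges=5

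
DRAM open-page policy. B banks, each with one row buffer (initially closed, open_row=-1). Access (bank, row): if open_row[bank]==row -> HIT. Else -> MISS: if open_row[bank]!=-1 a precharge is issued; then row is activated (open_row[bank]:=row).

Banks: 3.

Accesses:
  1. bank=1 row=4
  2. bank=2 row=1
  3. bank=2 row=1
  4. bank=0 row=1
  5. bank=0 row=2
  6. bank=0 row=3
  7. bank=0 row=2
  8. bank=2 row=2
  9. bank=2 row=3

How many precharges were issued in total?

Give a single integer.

Answer: 5

Derivation:
Acc 1: bank1 row4 -> MISS (open row4); precharges=0
Acc 2: bank2 row1 -> MISS (open row1); precharges=0
Acc 3: bank2 row1 -> HIT
Acc 4: bank0 row1 -> MISS (open row1); precharges=0
Acc 5: bank0 row2 -> MISS (open row2); precharges=1
Acc 6: bank0 row3 -> MISS (open row3); precharges=2
Acc 7: bank0 row2 -> MISS (open row2); precharges=3
Acc 8: bank2 row2 -> MISS (open row2); precharges=4
Acc 9: bank2 row3 -> MISS (open row3); precharges=5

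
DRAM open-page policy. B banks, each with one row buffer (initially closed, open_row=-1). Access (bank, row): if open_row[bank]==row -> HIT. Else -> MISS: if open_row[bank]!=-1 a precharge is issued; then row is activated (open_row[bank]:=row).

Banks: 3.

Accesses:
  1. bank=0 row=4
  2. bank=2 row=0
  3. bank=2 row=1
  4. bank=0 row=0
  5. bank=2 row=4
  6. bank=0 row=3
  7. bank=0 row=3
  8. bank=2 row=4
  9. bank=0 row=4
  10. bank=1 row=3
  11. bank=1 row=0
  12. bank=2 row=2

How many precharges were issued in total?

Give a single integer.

Acc 1: bank0 row4 -> MISS (open row4); precharges=0
Acc 2: bank2 row0 -> MISS (open row0); precharges=0
Acc 3: bank2 row1 -> MISS (open row1); precharges=1
Acc 4: bank0 row0 -> MISS (open row0); precharges=2
Acc 5: bank2 row4 -> MISS (open row4); precharges=3
Acc 6: bank0 row3 -> MISS (open row3); precharges=4
Acc 7: bank0 row3 -> HIT
Acc 8: bank2 row4 -> HIT
Acc 9: bank0 row4 -> MISS (open row4); precharges=5
Acc 10: bank1 row3 -> MISS (open row3); precharges=5
Acc 11: bank1 row0 -> MISS (open row0); precharges=6
Acc 12: bank2 row2 -> MISS (open row2); precharges=7

Answer: 7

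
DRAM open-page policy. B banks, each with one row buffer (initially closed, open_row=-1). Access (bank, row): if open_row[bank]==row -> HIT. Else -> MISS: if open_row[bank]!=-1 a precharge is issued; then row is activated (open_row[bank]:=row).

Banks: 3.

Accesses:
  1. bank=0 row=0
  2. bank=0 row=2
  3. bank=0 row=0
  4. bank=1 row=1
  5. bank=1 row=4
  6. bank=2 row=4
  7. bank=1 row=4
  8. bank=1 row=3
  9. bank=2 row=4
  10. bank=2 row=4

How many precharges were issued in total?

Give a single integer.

Answer: 4

Derivation:
Acc 1: bank0 row0 -> MISS (open row0); precharges=0
Acc 2: bank0 row2 -> MISS (open row2); precharges=1
Acc 3: bank0 row0 -> MISS (open row0); precharges=2
Acc 4: bank1 row1 -> MISS (open row1); precharges=2
Acc 5: bank1 row4 -> MISS (open row4); precharges=3
Acc 6: bank2 row4 -> MISS (open row4); precharges=3
Acc 7: bank1 row4 -> HIT
Acc 8: bank1 row3 -> MISS (open row3); precharges=4
Acc 9: bank2 row4 -> HIT
Acc 10: bank2 row4 -> HIT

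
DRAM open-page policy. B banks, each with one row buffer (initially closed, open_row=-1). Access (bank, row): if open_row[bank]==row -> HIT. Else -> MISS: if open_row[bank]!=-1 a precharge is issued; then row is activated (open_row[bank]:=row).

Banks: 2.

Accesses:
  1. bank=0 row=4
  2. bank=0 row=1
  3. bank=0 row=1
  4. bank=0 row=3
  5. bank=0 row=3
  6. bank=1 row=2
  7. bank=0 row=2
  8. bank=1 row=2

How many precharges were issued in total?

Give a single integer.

Answer: 3

Derivation:
Acc 1: bank0 row4 -> MISS (open row4); precharges=0
Acc 2: bank0 row1 -> MISS (open row1); precharges=1
Acc 3: bank0 row1 -> HIT
Acc 4: bank0 row3 -> MISS (open row3); precharges=2
Acc 5: bank0 row3 -> HIT
Acc 6: bank1 row2 -> MISS (open row2); precharges=2
Acc 7: bank0 row2 -> MISS (open row2); precharges=3
Acc 8: bank1 row2 -> HIT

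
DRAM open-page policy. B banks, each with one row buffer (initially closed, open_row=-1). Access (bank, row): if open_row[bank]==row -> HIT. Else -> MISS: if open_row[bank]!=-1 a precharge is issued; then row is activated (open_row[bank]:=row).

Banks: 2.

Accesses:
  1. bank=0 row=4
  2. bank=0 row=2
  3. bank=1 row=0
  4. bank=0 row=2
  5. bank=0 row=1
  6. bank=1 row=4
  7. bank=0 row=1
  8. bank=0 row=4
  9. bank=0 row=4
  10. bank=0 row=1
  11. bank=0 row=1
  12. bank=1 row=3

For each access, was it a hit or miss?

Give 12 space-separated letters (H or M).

Answer: M M M H M M H M H M H M

Derivation:
Acc 1: bank0 row4 -> MISS (open row4); precharges=0
Acc 2: bank0 row2 -> MISS (open row2); precharges=1
Acc 3: bank1 row0 -> MISS (open row0); precharges=1
Acc 4: bank0 row2 -> HIT
Acc 5: bank0 row1 -> MISS (open row1); precharges=2
Acc 6: bank1 row4 -> MISS (open row4); precharges=3
Acc 7: bank0 row1 -> HIT
Acc 8: bank0 row4 -> MISS (open row4); precharges=4
Acc 9: bank0 row4 -> HIT
Acc 10: bank0 row1 -> MISS (open row1); precharges=5
Acc 11: bank0 row1 -> HIT
Acc 12: bank1 row3 -> MISS (open row3); precharges=6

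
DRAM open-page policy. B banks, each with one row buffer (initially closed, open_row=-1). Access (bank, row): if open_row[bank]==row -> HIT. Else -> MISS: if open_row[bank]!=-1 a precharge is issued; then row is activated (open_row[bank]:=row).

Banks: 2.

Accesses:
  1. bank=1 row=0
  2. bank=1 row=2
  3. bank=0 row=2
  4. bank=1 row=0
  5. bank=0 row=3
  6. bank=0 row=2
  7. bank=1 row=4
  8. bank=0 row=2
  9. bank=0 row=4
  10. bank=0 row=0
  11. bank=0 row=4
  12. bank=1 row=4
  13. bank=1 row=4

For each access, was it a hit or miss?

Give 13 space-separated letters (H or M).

Answer: M M M M M M M H M M M H H

Derivation:
Acc 1: bank1 row0 -> MISS (open row0); precharges=0
Acc 2: bank1 row2 -> MISS (open row2); precharges=1
Acc 3: bank0 row2 -> MISS (open row2); precharges=1
Acc 4: bank1 row0 -> MISS (open row0); precharges=2
Acc 5: bank0 row3 -> MISS (open row3); precharges=3
Acc 6: bank0 row2 -> MISS (open row2); precharges=4
Acc 7: bank1 row4 -> MISS (open row4); precharges=5
Acc 8: bank0 row2 -> HIT
Acc 9: bank0 row4 -> MISS (open row4); precharges=6
Acc 10: bank0 row0 -> MISS (open row0); precharges=7
Acc 11: bank0 row4 -> MISS (open row4); precharges=8
Acc 12: bank1 row4 -> HIT
Acc 13: bank1 row4 -> HIT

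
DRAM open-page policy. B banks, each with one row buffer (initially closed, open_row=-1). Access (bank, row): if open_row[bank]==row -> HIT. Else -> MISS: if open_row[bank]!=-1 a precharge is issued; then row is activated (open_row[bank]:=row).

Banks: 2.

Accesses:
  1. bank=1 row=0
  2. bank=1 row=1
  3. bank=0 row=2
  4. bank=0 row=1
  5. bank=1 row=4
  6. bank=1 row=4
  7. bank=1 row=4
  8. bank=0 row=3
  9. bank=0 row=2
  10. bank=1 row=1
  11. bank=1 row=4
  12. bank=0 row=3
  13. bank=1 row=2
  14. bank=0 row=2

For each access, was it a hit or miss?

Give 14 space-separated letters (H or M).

Answer: M M M M M H H M M M M M M M

Derivation:
Acc 1: bank1 row0 -> MISS (open row0); precharges=0
Acc 2: bank1 row1 -> MISS (open row1); precharges=1
Acc 3: bank0 row2 -> MISS (open row2); precharges=1
Acc 4: bank0 row1 -> MISS (open row1); precharges=2
Acc 5: bank1 row4 -> MISS (open row4); precharges=3
Acc 6: bank1 row4 -> HIT
Acc 7: bank1 row4 -> HIT
Acc 8: bank0 row3 -> MISS (open row3); precharges=4
Acc 9: bank0 row2 -> MISS (open row2); precharges=5
Acc 10: bank1 row1 -> MISS (open row1); precharges=6
Acc 11: bank1 row4 -> MISS (open row4); precharges=7
Acc 12: bank0 row3 -> MISS (open row3); precharges=8
Acc 13: bank1 row2 -> MISS (open row2); precharges=9
Acc 14: bank0 row2 -> MISS (open row2); precharges=10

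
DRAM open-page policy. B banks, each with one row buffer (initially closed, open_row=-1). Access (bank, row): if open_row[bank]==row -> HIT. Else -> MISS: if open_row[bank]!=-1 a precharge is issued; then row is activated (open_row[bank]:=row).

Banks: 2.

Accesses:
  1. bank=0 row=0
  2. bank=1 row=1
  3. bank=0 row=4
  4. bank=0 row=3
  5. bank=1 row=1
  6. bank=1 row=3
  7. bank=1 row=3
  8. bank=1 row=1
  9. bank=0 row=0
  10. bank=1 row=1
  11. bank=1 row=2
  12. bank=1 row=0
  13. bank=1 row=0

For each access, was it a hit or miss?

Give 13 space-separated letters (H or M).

Acc 1: bank0 row0 -> MISS (open row0); precharges=0
Acc 2: bank1 row1 -> MISS (open row1); precharges=0
Acc 3: bank0 row4 -> MISS (open row4); precharges=1
Acc 4: bank0 row3 -> MISS (open row3); precharges=2
Acc 5: bank1 row1 -> HIT
Acc 6: bank1 row3 -> MISS (open row3); precharges=3
Acc 7: bank1 row3 -> HIT
Acc 8: bank1 row1 -> MISS (open row1); precharges=4
Acc 9: bank0 row0 -> MISS (open row0); precharges=5
Acc 10: bank1 row1 -> HIT
Acc 11: bank1 row2 -> MISS (open row2); precharges=6
Acc 12: bank1 row0 -> MISS (open row0); precharges=7
Acc 13: bank1 row0 -> HIT

Answer: M M M M H M H M M H M M H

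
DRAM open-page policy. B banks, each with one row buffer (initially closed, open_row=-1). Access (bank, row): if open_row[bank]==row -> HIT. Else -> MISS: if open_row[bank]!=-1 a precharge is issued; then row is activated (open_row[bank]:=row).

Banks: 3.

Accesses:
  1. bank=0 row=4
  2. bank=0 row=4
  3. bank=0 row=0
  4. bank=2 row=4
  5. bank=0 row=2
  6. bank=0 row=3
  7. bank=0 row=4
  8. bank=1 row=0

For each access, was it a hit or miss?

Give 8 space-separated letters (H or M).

Answer: M H M M M M M M

Derivation:
Acc 1: bank0 row4 -> MISS (open row4); precharges=0
Acc 2: bank0 row4 -> HIT
Acc 3: bank0 row0 -> MISS (open row0); precharges=1
Acc 4: bank2 row4 -> MISS (open row4); precharges=1
Acc 5: bank0 row2 -> MISS (open row2); precharges=2
Acc 6: bank0 row3 -> MISS (open row3); precharges=3
Acc 7: bank0 row4 -> MISS (open row4); precharges=4
Acc 8: bank1 row0 -> MISS (open row0); precharges=4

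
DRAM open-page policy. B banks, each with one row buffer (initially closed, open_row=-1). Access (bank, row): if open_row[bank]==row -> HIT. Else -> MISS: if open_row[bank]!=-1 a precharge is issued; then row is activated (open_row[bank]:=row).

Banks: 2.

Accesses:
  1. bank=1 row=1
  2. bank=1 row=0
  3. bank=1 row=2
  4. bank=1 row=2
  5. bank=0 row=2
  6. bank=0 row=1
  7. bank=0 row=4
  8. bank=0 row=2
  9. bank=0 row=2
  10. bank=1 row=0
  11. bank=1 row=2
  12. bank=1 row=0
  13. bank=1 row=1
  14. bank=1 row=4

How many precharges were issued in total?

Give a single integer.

Acc 1: bank1 row1 -> MISS (open row1); precharges=0
Acc 2: bank1 row0 -> MISS (open row0); precharges=1
Acc 3: bank1 row2 -> MISS (open row2); precharges=2
Acc 4: bank1 row2 -> HIT
Acc 5: bank0 row2 -> MISS (open row2); precharges=2
Acc 6: bank0 row1 -> MISS (open row1); precharges=3
Acc 7: bank0 row4 -> MISS (open row4); precharges=4
Acc 8: bank0 row2 -> MISS (open row2); precharges=5
Acc 9: bank0 row2 -> HIT
Acc 10: bank1 row0 -> MISS (open row0); precharges=6
Acc 11: bank1 row2 -> MISS (open row2); precharges=7
Acc 12: bank1 row0 -> MISS (open row0); precharges=8
Acc 13: bank1 row1 -> MISS (open row1); precharges=9
Acc 14: bank1 row4 -> MISS (open row4); precharges=10

Answer: 10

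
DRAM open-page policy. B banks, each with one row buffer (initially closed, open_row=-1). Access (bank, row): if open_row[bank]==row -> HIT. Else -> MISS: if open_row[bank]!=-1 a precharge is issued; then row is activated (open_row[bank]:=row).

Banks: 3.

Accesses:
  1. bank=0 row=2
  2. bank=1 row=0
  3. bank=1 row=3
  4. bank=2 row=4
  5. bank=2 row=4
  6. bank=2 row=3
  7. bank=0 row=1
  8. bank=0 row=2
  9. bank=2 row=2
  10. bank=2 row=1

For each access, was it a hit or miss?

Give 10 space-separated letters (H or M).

Acc 1: bank0 row2 -> MISS (open row2); precharges=0
Acc 2: bank1 row0 -> MISS (open row0); precharges=0
Acc 3: bank1 row3 -> MISS (open row3); precharges=1
Acc 4: bank2 row4 -> MISS (open row4); precharges=1
Acc 5: bank2 row4 -> HIT
Acc 6: bank2 row3 -> MISS (open row3); precharges=2
Acc 7: bank0 row1 -> MISS (open row1); precharges=3
Acc 8: bank0 row2 -> MISS (open row2); precharges=4
Acc 9: bank2 row2 -> MISS (open row2); precharges=5
Acc 10: bank2 row1 -> MISS (open row1); precharges=6

Answer: M M M M H M M M M M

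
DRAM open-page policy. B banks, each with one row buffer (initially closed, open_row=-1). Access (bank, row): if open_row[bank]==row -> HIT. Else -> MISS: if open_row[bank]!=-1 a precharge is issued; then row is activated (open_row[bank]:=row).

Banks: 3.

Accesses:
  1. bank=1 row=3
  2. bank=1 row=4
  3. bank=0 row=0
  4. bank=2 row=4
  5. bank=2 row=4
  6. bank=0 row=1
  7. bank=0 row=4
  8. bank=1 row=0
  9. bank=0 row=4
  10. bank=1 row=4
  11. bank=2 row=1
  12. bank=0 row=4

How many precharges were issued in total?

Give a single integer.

Acc 1: bank1 row3 -> MISS (open row3); precharges=0
Acc 2: bank1 row4 -> MISS (open row4); precharges=1
Acc 3: bank0 row0 -> MISS (open row0); precharges=1
Acc 4: bank2 row4 -> MISS (open row4); precharges=1
Acc 5: bank2 row4 -> HIT
Acc 6: bank0 row1 -> MISS (open row1); precharges=2
Acc 7: bank0 row4 -> MISS (open row4); precharges=3
Acc 8: bank1 row0 -> MISS (open row0); precharges=4
Acc 9: bank0 row4 -> HIT
Acc 10: bank1 row4 -> MISS (open row4); precharges=5
Acc 11: bank2 row1 -> MISS (open row1); precharges=6
Acc 12: bank0 row4 -> HIT

Answer: 6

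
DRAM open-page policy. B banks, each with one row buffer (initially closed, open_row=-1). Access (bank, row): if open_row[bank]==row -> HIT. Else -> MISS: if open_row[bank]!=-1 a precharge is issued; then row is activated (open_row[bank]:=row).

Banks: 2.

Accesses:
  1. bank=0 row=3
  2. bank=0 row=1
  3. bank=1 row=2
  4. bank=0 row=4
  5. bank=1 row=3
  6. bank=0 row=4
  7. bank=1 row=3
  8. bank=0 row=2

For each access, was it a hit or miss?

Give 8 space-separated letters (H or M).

Answer: M M M M M H H M

Derivation:
Acc 1: bank0 row3 -> MISS (open row3); precharges=0
Acc 2: bank0 row1 -> MISS (open row1); precharges=1
Acc 3: bank1 row2 -> MISS (open row2); precharges=1
Acc 4: bank0 row4 -> MISS (open row4); precharges=2
Acc 5: bank1 row3 -> MISS (open row3); precharges=3
Acc 6: bank0 row4 -> HIT
Acc 7: bank1 row3 -> HIT
Acc 8: bank0 row2 -> MISS (open row2); precharges=4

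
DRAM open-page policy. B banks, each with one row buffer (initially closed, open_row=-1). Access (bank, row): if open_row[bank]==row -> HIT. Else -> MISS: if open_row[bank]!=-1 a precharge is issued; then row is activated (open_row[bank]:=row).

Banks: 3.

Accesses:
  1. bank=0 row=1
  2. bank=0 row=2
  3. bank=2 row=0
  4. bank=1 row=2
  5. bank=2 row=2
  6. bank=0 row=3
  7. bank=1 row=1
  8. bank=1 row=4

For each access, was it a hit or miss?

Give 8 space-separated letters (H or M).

Answer: M M M M M M M M

Derivation:
Acc 1: bank0 row1 -> MISS (open row1); precharges=0
Acc 2: bank0 row2 -> MISS (open row2); precharges=1
Acc 3: bank2 row0 -> MISS (open row0); precharges=1
Acc 4: bank1 row2 -> MISS (open row2); precharges=1
Acc 5: bank2 row2 -> MISS (open row2); precharges=2
Acc 6: bank0 row3 -> MISS (open row3); precharges=3
Acc 7: bank1 row1 -> MISS (open row1); precharges=4
Acc 8: bank1 row4 -> MISS (open row4); precharges=5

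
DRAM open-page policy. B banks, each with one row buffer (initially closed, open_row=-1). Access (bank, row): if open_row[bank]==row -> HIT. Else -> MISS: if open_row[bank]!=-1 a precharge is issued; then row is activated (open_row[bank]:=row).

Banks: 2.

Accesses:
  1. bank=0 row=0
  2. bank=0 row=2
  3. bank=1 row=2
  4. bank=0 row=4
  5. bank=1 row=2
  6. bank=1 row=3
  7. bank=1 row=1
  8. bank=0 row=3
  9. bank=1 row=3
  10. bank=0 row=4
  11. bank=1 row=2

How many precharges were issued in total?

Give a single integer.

Acc 1: bank0 row0 -> MISS (open row0); precharges=0
Acc 2: bank0 row2 -> MISS (open row2); precharges=1
Acc 3: bank1 row2 -> MISS (open row2); precharges=1
Acc 4: bank0 row4 -> MISS (open row4); precharges=2
Acc 5: bank1 row2 -> HIT
Acc 6: bank1 row3 -> MISS (open row3); precharges=3
Acc 7: bank1 row1 -> MISS (open row1); precharges=4
Acc 8: bank0 row3 -> MISS (open row3); precharges=5
Acc 9: bank1 row3 -> MISS (open row3); precharges=6
Acc 10: bank0 row4 -> MISS (open row4); precharges=7
Acc 11: bank1 row2 -> MISS (open row2); precharges=8

Answer: 8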